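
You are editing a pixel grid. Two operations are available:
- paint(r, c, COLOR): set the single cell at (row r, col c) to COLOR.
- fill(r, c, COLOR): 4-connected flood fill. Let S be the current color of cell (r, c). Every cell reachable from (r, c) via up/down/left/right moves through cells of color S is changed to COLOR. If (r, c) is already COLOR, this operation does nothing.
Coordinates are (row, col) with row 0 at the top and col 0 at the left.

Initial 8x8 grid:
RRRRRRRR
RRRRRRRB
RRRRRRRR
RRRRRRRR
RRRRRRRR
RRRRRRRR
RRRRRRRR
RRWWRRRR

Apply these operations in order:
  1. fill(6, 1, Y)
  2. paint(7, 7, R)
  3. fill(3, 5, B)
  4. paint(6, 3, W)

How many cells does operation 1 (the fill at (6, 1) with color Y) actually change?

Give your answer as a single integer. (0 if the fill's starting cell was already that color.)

After op 1 fill(6,1,Y) [61 cells changed]:
YYYYYYYY
YYYYYYYB
YYYYYYYY
YYYYYYYY
YYYYYYYY
YYYYYYYY
YYYYYYYY
YYWWYYYY

Answer: 61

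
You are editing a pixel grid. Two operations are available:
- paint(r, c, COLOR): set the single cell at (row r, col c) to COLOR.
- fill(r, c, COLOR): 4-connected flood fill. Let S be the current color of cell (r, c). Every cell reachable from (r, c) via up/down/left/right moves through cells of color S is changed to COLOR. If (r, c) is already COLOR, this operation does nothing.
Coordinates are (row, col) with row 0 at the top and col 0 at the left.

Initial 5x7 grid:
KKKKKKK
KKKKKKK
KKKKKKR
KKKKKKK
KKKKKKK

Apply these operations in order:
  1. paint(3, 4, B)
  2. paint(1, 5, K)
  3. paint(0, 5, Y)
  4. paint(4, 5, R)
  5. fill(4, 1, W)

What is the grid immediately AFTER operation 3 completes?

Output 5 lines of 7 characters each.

Answer: KKKKKYK
KKKKKKK
KKKKKKR
KKKKBKK
KKKKKKK

Derivation:
After op 1 paint(3,4,B):
KKKKKKK
KKKKKKK
KKKKKKR
KKKKBKK
KKKKKKK
After op 2 paint(1,5,K):
KKKKKKK
KKKKKKK
KKKKKKR
KKKKBKK
KKKKKKK
After op 3 paint(0,5,Y):
KKKKKYK
KKKKKKK
KKKKKKR
KKKKBKK
KKKKKKK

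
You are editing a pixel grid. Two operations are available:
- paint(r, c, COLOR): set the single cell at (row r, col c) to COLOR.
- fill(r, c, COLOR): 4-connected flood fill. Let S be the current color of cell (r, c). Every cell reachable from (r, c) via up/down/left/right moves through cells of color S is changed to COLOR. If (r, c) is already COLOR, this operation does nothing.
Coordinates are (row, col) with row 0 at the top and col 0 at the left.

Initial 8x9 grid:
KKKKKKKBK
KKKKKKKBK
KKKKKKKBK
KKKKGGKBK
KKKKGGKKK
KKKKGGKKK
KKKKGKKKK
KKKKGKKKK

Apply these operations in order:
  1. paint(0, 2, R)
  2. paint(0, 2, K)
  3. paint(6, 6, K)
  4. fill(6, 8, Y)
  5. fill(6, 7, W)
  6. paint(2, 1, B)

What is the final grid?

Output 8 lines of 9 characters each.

After op 1 paint(0,2,R):
KKRKKKKBK
KKKKKKKBK
KKKKKKKBK
KKKKGGKBK
KKKKGGKKK
KKKKGGKKK
KKKKGKKKK
KKKKGKKKK
After op 2 paint(0,2,K):
KKKKKKKBK
KKKKKKKBK
KKKKKKKBK
KKKKGGKBK
KKKKGGKKK
KKKKGGKKK
KKKKGKKKK
KKKKGKKKK
After op 3 paint(6,6,K):
KKKKKKKBK
KKKKKKKBK
KKKKKKKBK
KKKKGGKBK
KKKKGGKKK
KKKKGGKKK
KKKKGKKKK
KKKKGKKKK
After op 4 fill(6,8,Y) [60 cells changed]:
YYYYYYYBY
YYYYYYYBY
YYYYYYYBY
YYYYGGYBY
YYYYGGYYY
YYYYGGYYY
YYYYGYYYY
YYYYGYYYY
After op 5 fill(6,7,W) [60 cells changed]:
WWWWWWWBW
WWWWWWWBW
WWWWWWWBW
WWWWGGWBW
WWWWGGWWW
WWWWGGWWW
WWWWGWWWW
WWWWGWWWW
After op 6 paint(2,1,B):
WWWWWWWBW
WWWWWWWBW
WBWWWWWBW
WWWWGGWBW
WWWWGGWWW
WWWWGGWWW
WWWWGWWWW
WWWWGWWWW

Answer: WWWWWWWBW
WWWWWWWBW
WBWWWWWBW
WWWWGGWBW
WWWWGGWWW
WWWWGGWWW
WWWWGWWWW
WWWWGWWWW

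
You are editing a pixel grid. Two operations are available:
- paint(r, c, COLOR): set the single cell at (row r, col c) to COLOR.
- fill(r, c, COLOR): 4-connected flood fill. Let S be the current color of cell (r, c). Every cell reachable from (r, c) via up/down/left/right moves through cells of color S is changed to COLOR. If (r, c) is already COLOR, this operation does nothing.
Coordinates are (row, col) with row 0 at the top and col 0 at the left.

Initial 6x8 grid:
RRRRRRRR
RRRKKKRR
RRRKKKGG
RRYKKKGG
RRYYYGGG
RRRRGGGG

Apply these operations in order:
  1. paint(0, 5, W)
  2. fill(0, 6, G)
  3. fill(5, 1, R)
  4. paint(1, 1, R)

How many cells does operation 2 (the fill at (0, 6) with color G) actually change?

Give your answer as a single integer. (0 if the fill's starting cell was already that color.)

Answer: 4

Derivation:
After op 1 paint(0,5,W):
RRRRRWRR
RRRKKKRR
RRRKKKGG
RRYKKKGG
RRYYYGGG
RRRRGGGG
After op 2 fill(0,6,G) [4 cells changed]:
RRRRRWGG
RRRKKKGG
RRRKKKGG
RRYKKKGG
RRYYYGGG
RRRRGGGG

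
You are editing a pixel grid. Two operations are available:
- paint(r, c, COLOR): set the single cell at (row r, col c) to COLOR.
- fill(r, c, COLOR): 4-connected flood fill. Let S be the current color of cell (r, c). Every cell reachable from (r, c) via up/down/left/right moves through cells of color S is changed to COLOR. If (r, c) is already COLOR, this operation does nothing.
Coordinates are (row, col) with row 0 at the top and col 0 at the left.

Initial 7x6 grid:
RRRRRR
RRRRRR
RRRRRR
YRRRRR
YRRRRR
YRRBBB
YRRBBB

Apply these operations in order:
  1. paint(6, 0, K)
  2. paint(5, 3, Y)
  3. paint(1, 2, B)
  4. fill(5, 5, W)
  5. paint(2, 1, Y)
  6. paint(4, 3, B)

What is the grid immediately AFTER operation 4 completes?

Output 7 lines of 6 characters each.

Answer: RRRRRR
RRBRRR
RRRRRR
YRRRRR
YRRRRR
YRRYWW
KRRWWW

Derivation:
After op 1 paint(6,0,K):
RRRRRR
RRRRRR
RRRRRR
YRRRRR
YRRRRR
YRRBBB
KRRBBB
After op 2 paint(5,3,Y):
RRRRRR
RRRRRR
RRRRRR
YRRRRR
YRRRRR
YRRYBB
KRRBBB
After op 3 paint(1,2,B):
RRRRRR
RRBRRR
RRRRRR
YRRRRR
YRRRRR
YRRYBB
KRRBBB
After op 4 fill(5,5,W) [5 cells changed]:
RRRRRR
RRBRRR
RRRRRR
YRRRRR
YRRRRR
YRRYWW
KRRWWW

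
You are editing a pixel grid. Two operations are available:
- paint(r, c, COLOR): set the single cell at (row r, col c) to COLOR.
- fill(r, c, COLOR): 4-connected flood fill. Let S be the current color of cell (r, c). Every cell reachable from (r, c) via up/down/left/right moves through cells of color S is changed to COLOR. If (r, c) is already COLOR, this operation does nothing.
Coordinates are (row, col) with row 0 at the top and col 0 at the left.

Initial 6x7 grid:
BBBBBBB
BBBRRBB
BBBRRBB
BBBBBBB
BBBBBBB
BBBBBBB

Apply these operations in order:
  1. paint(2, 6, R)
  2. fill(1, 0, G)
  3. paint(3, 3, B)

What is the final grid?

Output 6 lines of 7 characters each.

After op 1 paint(2,6,R):
BBBBBBB
BBBRRBB
BBBRRBR
BBBBBBB
BBBBBBB
BBBBBBB
After op 2 fill(1,0,G) [37 cells changed]:
GGGGGGG
GGGRRGG
GGGRRGR
GGGGGGG
GGGGGGG
GGGGGGG
After op 3 paint(3,3,B):
GGGGGGG
GGGRRGG
GGGRRGR
GGGBGGG
GGGGGGG
GGGGGGG

Answer: GGGGGGG
GGGRRGG
GGGRRGR
GGGBGGG
GGGGGGG
GGGGGGG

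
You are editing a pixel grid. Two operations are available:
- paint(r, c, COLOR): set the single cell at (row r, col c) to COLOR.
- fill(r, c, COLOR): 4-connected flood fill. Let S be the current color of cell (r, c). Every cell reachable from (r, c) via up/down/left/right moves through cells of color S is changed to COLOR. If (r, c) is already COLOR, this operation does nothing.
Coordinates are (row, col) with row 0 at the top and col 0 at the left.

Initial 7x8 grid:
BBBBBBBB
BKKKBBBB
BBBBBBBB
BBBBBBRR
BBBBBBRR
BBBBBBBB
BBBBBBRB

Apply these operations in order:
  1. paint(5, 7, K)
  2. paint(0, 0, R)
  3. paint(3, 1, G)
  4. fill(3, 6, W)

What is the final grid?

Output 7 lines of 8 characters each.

Answer: RBBBBBBB
BKKKBBBB
BBBBBBBB
BGBBBBWW
BBBBBBWW
BBBBBBBK
BBBBBBRB

Derivation:
After op 1 paint(5,7,K):
BBBBBBBB
BKKKBBBB
BBBBBBBB
BBBBBBRR
BBBBBBRR
BBBBBBBK
BBBBBBRB
After op 2 paint(0,0,R):
RBBBBBBB
BKKKBBBB
BBBBBBBB
BBBBBBRR
BBBBBBRR
BBBBBBBK
BBBBBBRB
After op 3 paint(3,1,G):
RBBBBBBB
BKKKBBBB
BBBBBBBB
BGBBBBRR
BBBBBBRR
BBBBBBBK
BBBBBBRB
After op 4 fill(3,6,W) [4 cells changed]:
RBBBBBBB
BKKKBBBB
BBBBBBBB
BGBBBBWW
BBBBBBWW
BBBBBBBK
BBBBBBRB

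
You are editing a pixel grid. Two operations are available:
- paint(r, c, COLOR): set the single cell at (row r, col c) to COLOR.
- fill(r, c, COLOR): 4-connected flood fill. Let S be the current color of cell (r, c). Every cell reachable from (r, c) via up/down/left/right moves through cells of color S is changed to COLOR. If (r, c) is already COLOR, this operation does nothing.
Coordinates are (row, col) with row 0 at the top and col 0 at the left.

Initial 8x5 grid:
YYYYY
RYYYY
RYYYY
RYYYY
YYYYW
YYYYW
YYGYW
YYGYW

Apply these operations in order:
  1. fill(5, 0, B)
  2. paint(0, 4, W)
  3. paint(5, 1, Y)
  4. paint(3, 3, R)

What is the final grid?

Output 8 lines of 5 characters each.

Answer: BBBBW
RBBBB
RBBBB
RBBRB
BBBBW
BYBBW
BBGBW
BBGBW

Derivation:
After op 1 fill(5,0,B) [31 cells changed]:
BBBBB
RBBBB
RBBBB
RBBBB
BBBBW
BBBBW
BBGBW
BBGBW
After op 2 paint(0,4,W):
BBBBW
RBBBB
RBBBB
RBBBB
BBBBW
BBBBW
BBGBW
BBGBW
After op 3 paint(5,1,Y):
BBBBW
RBBBB
RBBBB
RBBBB
BBBBW
BYBBW
BBGBW
BBGBW
After op 4 paint(3,3,R):
BBBBW
RBBBB
RBBBB
RBBRB
BBBBW
BYBBW
BBGBW
BBGBW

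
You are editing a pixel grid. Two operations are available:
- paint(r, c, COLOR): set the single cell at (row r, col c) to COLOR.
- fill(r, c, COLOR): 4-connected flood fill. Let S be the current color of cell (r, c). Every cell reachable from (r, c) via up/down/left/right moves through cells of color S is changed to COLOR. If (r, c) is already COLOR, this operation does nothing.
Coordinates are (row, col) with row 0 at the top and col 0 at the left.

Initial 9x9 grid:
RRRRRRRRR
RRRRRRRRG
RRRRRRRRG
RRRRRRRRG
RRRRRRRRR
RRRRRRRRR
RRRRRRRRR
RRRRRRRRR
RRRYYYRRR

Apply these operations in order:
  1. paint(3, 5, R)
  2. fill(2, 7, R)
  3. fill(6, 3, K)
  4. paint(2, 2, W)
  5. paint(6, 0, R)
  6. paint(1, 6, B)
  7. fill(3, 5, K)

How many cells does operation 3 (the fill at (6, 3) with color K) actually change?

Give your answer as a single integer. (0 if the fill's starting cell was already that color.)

After op 1 paint(3,5,R):
RRRRRRRRR
RRRRRRRRG
RRRRRRRRG
RRRRRRRRG
RRRRRRRRR
RRRRRRRRR
RRRRRRRRR
RRRRRRRRR
RRRYYYRRR
After op 2 fill(2,7,R) [0 cells changed]:
RRRRRRRRR
RRRRRRRRG
RRRRRRRRG
RRRRRRRRG
RRRRRRRRR
RRRRRRRRR
RRRRRRRRR
RRRRRRRRR
RRRYYYRRR
After op 3 fill(6,3,K) [75 cells changed]:
KKKKKKKKK
KKKKKKKKG
KKKKKKKKG
KKKKKKKKG
KKKKKKKKK
KKKKKKKKK
KKKKKKKKK
KKKKKKKKK
KKKYYYKKK

Answer: 75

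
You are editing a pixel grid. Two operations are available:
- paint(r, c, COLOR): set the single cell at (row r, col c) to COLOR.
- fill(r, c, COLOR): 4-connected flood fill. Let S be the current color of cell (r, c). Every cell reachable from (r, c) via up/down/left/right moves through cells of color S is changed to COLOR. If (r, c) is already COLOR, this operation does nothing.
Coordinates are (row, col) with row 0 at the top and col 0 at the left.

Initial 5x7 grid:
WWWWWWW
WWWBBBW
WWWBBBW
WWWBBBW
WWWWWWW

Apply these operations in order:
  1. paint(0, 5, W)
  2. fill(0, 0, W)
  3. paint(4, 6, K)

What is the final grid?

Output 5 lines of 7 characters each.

Answer: WWWWWWW
WWWBBBW
WWWBBBW
WWWBBBW
WWWWWWK

Derivation:
After op 1 paint(0,5,W):
WWWWWWW
WWWBBBW
WWWBBBW
WWWBBBW
WWWWWWW
After op 2 fill(0,0,W) [0 cells changed]:
WWWWWWW
WWWBBBW
WWWBBBW
WWWBBBW
WWWWWWW
After op 3 paint(4,6,K):
WWWWWWW
WWWBBBW
WWWBBBW
WWWBBBW
WWWWWWK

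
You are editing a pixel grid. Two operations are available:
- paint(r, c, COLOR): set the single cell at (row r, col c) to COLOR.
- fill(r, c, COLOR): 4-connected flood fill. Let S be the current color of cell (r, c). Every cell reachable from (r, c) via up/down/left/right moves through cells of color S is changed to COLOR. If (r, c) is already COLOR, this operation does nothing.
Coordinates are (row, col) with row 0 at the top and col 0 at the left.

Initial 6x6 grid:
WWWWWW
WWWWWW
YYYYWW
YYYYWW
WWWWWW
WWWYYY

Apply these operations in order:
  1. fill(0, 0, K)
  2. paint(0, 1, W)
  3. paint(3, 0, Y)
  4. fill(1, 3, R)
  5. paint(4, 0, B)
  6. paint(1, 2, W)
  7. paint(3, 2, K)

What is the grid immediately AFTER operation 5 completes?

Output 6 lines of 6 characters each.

After op 1 fill(0,0,K) [25 cells changed]:
KKKKKK
KKKKKK
YYYYKK
YYYYKK
KKKKKK
KKKYYY
After op 2 paint(0,1,W):
KWKKKK
KKKKKK
YYYYKK
YYYYKK
KKKKKK
KKKYYY
After op 3 paint(3,0,Y):
KWKKKK
KKKKKK
YYYYKK
YYYYKK
KKKKKK
KKKYYY
After op 4 fill(1,3,R) [24 cells changed]:
RWRRRR
RRRRRR
YYYYRR
YYYYRR
RRRRRR
RRRYYY
After op 5 paint(4,0,B):
RWRRRR
RRRRRR
YYYYRR
YYYYRR
BRRRRR
RRRYYY

Answer: RWRRRR
RRRRRR
YYYYRR
YYYYRR
BRRRRR
RRRYYY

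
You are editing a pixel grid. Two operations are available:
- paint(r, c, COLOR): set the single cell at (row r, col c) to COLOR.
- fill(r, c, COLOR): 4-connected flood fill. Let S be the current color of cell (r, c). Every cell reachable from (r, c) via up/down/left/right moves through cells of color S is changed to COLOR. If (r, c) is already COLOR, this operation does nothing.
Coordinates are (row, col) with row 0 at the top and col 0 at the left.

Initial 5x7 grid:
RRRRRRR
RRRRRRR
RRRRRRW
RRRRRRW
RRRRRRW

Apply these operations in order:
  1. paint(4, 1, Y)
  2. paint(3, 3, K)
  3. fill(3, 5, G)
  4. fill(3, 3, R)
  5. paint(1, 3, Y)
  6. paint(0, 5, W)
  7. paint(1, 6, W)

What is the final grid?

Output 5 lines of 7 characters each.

After op 1 paint(4,1,Y):
RRRRRRR
RRRRRRR
RRRRRRW
RRRRRRW
RYRRRRW
After op 2 paint(3,3,K):
RRRRRRR
RRRRRRR
RRRRRRW
RRRKRRW
RYRRRRW
After op 3 fill(3,5,G) [30 cells changed]:
GGGGGGG
GGGGGGG
GGGGGGW
GGGKGGW
GYGGGGW
After op 4 fill(3,3,R) [1 cells changed]:
GGGGGGG
GGGGGGG
GGGGGGW
GGGRGGW
GYGGGGW
After op 5 paint(1,3,Y):
GGGGGGG
GGGYGGG
GGGGGGW
GGGRGGW
GYGGGGW
After op 6 paint(0,5,W):
GGGGGWG
GGGYGGG
GGGGGGW
GGGRGGW
GYGGGGW
After op 7 paint(1,6,W):
GGGGGWG
GGGYGGW
GGGGGGW
GGGRGGW
GYGGGGW

Answer: GGGGGWG
GGGYGGW
GGGGGGW
GGGRGGW
GYGGGGW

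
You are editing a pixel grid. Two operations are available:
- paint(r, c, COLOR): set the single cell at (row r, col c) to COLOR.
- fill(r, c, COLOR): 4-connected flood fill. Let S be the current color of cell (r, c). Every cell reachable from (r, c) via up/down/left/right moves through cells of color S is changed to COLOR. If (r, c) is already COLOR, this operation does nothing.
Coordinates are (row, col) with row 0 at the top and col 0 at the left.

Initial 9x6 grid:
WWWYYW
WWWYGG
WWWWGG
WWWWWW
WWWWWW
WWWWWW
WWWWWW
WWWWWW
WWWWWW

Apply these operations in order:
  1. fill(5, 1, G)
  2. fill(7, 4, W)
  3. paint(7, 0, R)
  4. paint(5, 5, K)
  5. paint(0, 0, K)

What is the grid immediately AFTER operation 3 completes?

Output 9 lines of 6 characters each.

Answer: WWWYYW
WWWYWW
WWWWWW
WWWWWW
WWWWWW
WWWWWW
WWWWWW
RWWWWW
WWWWWW

Derivation:
After op 1 fill(5,1,G) [46 cells changed]:
GGGYYW
GGGYGG
GGGGGG
GGGGGG
GGGGGG
GGGGGG
GGGGGG
GGGGGG
GGGGGG
After op 2 fill(7,4,W) [50 cells changed]:
WWWYYW
WWWYWW
WWWWWW
WWWWWW
WWWWWW
WWWWWW
WWWWWW
WWWWWW
WWWWWW
After op 3 paint(7,0,R):
WWWYYW
WWWYWW
WWWWWW
WWWWWW
WWWWWW
WWWWWW
WWWWWW
RWWWWW
WWWWWW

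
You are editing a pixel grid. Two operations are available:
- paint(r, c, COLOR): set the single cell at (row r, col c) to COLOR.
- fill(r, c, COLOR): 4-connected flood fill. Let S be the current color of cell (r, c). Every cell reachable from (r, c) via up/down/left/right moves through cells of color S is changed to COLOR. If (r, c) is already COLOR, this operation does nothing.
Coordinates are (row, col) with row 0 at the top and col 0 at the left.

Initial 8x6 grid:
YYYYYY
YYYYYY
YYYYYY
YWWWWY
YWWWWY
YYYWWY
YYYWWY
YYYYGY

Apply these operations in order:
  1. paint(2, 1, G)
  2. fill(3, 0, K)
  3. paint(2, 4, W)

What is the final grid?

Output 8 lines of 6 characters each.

Answer: KKKKKK
KKKKKK
KGKKWK
KWWWWK
KWWWWK
KKKWWK
KKKWWK
KKKKGK

Derivation:
After op 1 paint(2,1,G):
YYYYYY
YYYYYY
YGYYYY
YWWWWY
YWWWWY
YYYWWY
YYYWWY
YYYYGY
After op 2 fill(3,0,K) [34 cells changed]:
KKKKKK
KKKKKK
KGKKKK
KWWWWK
KWWWWK
KKKWWK
KKKWWK
KKKKGK
After op 3 paint(2,4,W):
KKKKKK
KKKKKK
KGKKWK
KWWWWK
KWWWWK
KKKWWK
KKKWWK
KKKKGK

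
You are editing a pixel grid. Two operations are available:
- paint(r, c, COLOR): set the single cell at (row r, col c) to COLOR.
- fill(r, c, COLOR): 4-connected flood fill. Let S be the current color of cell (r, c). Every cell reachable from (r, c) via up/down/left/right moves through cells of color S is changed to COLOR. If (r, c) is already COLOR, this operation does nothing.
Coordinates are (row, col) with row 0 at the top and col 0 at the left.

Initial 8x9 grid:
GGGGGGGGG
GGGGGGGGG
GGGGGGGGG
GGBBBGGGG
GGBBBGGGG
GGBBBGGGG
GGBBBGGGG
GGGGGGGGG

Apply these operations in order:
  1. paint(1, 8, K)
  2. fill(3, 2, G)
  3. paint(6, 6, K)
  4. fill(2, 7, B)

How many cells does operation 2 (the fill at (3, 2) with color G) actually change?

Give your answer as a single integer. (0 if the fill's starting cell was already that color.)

Answer: 12

Derivation:
After op 1 paint(1,8,K):
GGGGGGGGG
GGGGGGGGK
GGGGGGGGG
GGBBBGGGG
GGBBBGGGG
GGBBBGGGG
GGBBBGGGG
GGGGGGGGG
After op 2 fill(3,2,G) [12 cells changed]:
GGGGGGGGG
GGGGGGGGK
GGGGGGGGG
GGGGGGGGG
GGGGGGGGG
GGGGGGGGG
GGGGGGGGG
GGGGGGGGG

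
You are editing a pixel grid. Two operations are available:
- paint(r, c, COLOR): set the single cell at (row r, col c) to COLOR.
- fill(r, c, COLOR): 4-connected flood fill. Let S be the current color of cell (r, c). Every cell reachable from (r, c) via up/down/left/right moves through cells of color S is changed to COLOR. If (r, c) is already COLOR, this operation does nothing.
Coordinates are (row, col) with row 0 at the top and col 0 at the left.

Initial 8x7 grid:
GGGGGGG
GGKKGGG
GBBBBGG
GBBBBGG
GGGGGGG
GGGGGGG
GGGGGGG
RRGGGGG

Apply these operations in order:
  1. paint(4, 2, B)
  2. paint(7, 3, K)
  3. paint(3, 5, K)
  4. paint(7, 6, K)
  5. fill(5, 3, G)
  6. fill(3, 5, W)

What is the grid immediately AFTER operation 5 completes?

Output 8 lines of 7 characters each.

After op 1 paint(4,2,B):
GGGGGGG
GGKKGGG
GBBBBGG
GBBBBGG
GGBGGGG
GGGGGGG
GGGGGGG
RRGGGGG
After op 2 paint(7,3,K):
GGGGGGG
GGKKGGG
GBBBBGG
GBBBBGG
GGBGGGG
GGGGGGG
GGGGGGG
RRGKGGG
After op 3 paint(3,5,K):
GGGGGGG
GGKKGGG
GBBBBGG
GBBBBKG
GGBGGGG
GGGGGGG
GGGGGGG
RRGKGGG
After op 4 paint(7,6,K):
GGGGGGG
GGKKGGG
GBBBBGG
GBBBBKG
GGBGGGG
GGGGGGG
GGGGGGG
RRGKGGK
After op 5 fill(5,3,G) [0 cells changed]:
GGGGGGG
GGKKGGG
GBBBBGG
GBBBBKG
GGBGGGG
GGGGGGG
GGGGGGG
RRGKGGK

Answer: GGGGGGG
GGKKGGG
GBBBBGG
GBBBBKG
GGBGGGG
GGGGGGG
GGGGGGG
RRGKGGK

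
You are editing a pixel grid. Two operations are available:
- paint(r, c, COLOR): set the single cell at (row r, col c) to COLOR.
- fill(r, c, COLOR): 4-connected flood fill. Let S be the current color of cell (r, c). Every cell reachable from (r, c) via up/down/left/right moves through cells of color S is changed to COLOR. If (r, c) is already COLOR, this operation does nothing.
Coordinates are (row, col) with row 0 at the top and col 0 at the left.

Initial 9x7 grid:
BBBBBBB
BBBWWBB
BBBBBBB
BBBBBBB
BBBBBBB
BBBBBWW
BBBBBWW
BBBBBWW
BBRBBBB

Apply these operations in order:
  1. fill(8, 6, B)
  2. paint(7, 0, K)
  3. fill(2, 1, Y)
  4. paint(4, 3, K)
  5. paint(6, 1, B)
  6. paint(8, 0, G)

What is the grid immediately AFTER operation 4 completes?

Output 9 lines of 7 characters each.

Answer: YYYYYYY
YYYWWYY
YYYYYYY
YYYYYYY
YYYKYYY
YYYYYWW
YYYYYWW
KYYYYWW
YYRYYYY

Derivation:
After op 1 fill(8,6,B) [0 cells changed]:
BBBBBBB
BBBWWBB
BBBBBBB
BBBBBBB
BBBBBBB
BBBBBWW
BBBBBWW
BBBBBWW
BBRBBBB
After op 2 paint(7,0,K):
BBBBBBB
BBBWWBB
BBBBBBB
BBBBBBB
BBBBBBB
BBBBBWW
BBBBBWW
KBBBBWW
BBRBBBB
After op 3 fill(2,1,Y) [53 cells changed]:
YYYYYYY
YYYWWYY
YYYYYYY
YYYYYYY
YYYYYYY
YYYYYWW
YYYYYWW
KYYYYWW
YYRYYYY
After op 4 paint(4,3,K):
YYYYYYY
YYYWWYY
YYYYYYY
YYYYYYY
YYYKYYY
YYYYYWW
YYYYYWW
KYYYYWW
YYRYYYY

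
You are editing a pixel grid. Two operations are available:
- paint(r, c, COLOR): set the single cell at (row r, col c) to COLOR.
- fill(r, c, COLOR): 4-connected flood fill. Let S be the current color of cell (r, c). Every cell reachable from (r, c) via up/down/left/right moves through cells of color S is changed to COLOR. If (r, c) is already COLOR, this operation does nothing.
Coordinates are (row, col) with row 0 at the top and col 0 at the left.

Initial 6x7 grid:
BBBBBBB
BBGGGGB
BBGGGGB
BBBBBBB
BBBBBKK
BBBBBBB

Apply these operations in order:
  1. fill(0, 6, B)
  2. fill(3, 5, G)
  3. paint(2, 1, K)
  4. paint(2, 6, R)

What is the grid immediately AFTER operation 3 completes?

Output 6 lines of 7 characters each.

Answer: GGGGGGG
GGGGGGG
GKGGGGG
GGGGGGG
GGGGGKK
GGGGGGG

Derivation:
After op 1 fill(0,6,B) [0 cells changed]:
BBBBBBB
BBGGGGB
BBGGGGB
BBBBBBB
BBBBBKK
BBBBBBB
After op 2 fill(3,5,G) [32 cells changed]:
GGGGGGG
GGGGGGG
GGGGGGG
GGGGGGG
GGGGGKK
GGGGGGG
After op 3 paint(2,1,K):
GGGGGGG
GGGGGGG
GKGGGGG
GGGGGGG
GGGGGKK
GGGGGGG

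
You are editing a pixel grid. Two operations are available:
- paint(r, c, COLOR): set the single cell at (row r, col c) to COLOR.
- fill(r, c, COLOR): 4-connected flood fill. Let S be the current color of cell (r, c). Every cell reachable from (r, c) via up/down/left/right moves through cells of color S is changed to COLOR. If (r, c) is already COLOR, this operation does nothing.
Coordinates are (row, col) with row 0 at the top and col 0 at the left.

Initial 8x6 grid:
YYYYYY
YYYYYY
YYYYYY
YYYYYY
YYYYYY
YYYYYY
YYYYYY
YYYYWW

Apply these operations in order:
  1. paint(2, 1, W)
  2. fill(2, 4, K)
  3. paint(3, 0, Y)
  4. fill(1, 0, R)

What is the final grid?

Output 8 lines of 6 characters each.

After op 1 paint(2,1,W):
YYYYYY
YYYYYY
YWYYYY
YYYYYY
YYYYYY
YYYYYY
YYYYYY
YYYYWW
After op 2 fill(2,4,K) [45 cells changed]:
KKKKKK
KKKKKK
KWKKKK
KKKKKK
KKKKKK
KKKKKK
KKKKKK
KKKKWW
After op 3 paint(3,0,Y):
KKKKKK
KKKKKK
KWKKKK
YKKKKK
KKKKKK
KKKKKK
KKKKKK
KKKKWW
After op 4 fill(1,0,R) [44 cells changed]:
RRRRRR
RRRRRR
RWRRRR
YRRRRR
RRRRRR
RRRRRR
RRRRRR
RRRRWW

Answer: RRRRRR
RRRRRR
RWRRRR
YRRRRR
RRRRRR
RRRRRR
RRRRRR
RRRRWW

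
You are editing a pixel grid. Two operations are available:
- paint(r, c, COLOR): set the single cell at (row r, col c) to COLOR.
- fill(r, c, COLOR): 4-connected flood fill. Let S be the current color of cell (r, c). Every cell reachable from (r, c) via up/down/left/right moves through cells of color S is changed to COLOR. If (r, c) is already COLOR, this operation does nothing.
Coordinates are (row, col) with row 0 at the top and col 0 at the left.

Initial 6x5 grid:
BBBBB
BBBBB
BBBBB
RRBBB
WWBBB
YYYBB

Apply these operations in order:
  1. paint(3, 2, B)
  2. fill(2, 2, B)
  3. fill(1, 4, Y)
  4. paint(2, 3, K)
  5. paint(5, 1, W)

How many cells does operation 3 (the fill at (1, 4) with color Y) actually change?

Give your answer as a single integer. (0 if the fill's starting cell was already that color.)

Answer: 23

Derivation:
After op 1 paint(3,2,B):
BBBBB
BBBBB
BBBBB
RRBBB
WWBBB
YYYBB
After op 2 fill(2,2,B) [0 cells changed]:
BBBBB
BBBBB
BBBBB
RRBBB
WWBBB
YYYBB
After op 3 fill(1,4,Y) [23 cells changed]:
YYYYY
YYYYY
YYYYY
RRYYY
WWYYY
YYYYY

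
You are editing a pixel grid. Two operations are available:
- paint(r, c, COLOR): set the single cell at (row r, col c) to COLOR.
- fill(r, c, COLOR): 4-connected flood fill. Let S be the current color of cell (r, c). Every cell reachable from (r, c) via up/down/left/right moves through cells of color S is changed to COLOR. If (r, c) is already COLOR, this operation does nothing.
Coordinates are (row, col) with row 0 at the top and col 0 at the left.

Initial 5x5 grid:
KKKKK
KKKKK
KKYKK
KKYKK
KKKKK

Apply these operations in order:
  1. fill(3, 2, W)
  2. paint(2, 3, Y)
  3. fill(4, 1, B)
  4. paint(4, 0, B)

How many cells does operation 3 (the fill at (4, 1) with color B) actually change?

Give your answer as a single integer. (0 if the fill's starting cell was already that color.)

Answer: 22

Derivation:
After op 1 fill(3,2,W) [2 cells changed]:
KKKKK
KKKKK
KKWKK
KKWKK
KKKKK
After op 2 paint(2,3,Y):
KKKKK
KKKKK
KKWYK
KKWKK
KKKKK
After op 3 fill(4,1,B) [22 cells changed]:
BBBBB
BBBBB
BBWYB
BBWBB
BBBBB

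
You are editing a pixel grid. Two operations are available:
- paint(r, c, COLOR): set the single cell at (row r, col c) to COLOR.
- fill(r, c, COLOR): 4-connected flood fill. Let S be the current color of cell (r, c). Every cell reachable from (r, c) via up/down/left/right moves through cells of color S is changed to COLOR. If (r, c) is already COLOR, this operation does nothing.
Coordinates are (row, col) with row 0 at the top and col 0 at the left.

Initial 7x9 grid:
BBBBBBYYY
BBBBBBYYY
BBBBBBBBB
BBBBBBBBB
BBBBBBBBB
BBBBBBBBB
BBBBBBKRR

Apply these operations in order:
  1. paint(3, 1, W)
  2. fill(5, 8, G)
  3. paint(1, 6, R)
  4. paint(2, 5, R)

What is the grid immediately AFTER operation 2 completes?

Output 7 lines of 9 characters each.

Answer: GGGGGGYYY
GGGGGGYYY
GGGGGGGGG
GWGGGGGGG
GGGGGGGGG
GGGGGGGGG
GGGGGGKRR

Derivation:
After op 1 paint(3,1,W):
BBBBBBYYY
BBBBBBYYY
BBBBBBBBB
BWBBBBBBB
BBBBBBBBB
BBBBBBBBB
BBBBBBKRR
After op 2 fill(5,8,G) [53 cells changed]:
GGGGGGYYY
GGGGGGYYY
GGGGGGGGG
GWGGGGGGG
GGGGGGGGG
GGGGGGGGG
GGGGGGKRR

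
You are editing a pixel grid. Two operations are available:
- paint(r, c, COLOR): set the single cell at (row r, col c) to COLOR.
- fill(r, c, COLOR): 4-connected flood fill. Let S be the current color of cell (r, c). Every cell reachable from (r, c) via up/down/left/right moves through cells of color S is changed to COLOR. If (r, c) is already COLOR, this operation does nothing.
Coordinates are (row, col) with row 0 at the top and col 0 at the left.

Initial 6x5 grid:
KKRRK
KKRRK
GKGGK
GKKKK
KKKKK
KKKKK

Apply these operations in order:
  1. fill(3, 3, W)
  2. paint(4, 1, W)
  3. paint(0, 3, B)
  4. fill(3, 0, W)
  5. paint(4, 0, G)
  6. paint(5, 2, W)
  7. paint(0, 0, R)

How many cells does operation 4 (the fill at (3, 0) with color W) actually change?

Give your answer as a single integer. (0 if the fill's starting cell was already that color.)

After op 1 fill(3,3,W) [22 cells changed]:
WWRRW
WWRRW
GWGGW
GWWWW
WWWWW
WWWWW
After op 2 paint(4,1,W):
WWRRW
WWRRW
GWGGW
GWWWW
WWWWW
WWWWW
After op 3 paint(0,3,B):
WWRBW
WWRRW
GWGGW
GWWWW
WWWWW
WWWWW
After op 4 fill(3,0,W) [2 cells changed]:
WWRBW
WWRRW
WWGGW
WWWWW
WWWWW
WWWWW

Answer: 2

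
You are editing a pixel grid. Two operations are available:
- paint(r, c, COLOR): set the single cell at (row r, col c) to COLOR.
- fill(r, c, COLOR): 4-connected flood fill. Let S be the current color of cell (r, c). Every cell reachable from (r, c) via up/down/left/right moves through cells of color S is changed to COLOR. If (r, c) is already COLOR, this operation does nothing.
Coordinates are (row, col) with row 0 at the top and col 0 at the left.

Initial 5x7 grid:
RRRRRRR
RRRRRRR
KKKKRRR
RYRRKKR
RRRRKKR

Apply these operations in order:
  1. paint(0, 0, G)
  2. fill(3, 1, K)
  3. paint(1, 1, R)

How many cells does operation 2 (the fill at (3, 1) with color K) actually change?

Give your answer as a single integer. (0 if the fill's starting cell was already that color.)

After op 1 paint(0,0,G):
GRRRRRR
RRRRRRR
KKKKRRR
RYRRKKR
RRRRKKR
After op 2 fill(3,1,K) [1 cells changed]:
GRRRRRR
RRRRRRR
KKKKRRR
RKRRKKR
RRRRKKR

Answer: 1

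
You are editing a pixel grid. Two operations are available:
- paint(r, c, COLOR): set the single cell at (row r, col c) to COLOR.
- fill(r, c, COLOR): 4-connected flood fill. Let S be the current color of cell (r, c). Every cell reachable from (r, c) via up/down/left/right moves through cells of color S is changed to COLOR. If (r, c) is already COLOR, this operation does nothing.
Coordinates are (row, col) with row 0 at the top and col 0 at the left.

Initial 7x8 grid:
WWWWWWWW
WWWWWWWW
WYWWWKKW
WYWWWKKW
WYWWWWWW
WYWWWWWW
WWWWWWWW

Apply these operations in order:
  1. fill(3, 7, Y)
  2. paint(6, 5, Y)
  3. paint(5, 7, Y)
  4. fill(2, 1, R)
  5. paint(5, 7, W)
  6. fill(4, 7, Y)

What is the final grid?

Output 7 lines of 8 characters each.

After op 1 fill(3,7,Y) [48 cells changed]:
YYYYYYYY
YYYYYYYY
YYYYYKKY
YYYYYKKY
YYYYYYYY
YYYYYYYY
YYYYYYYY
After op 2 paint(6,5,Y):
YYYYYYYY
YYYYYYYY
YYYYYKKY
YYYYYKKY
YYYYYYYY
YYYYYYYY
YYYYYYYY
After op 3 paint(5,7,Y):
YYYYYYYY
YYYYYYYY
YYYYYKKY
YYYYYKKY
YYYYYYYY
YYYYYYYY
YYYYYYYY
After op 4 fill(2,1,R) [52 cells changed]:
RRRRRRRR
RRRRRRRR
RRRRRKKR
RRRRRKKR
RRRRRRRR
RRRRRRRR
RRRRRRRR
After op 5 paint(5,7,W):
RRRRRRRR
RRRRRRRR
RRRRRKKR
RRRRRKKR
RRRRRRRR
RRRRRRRW
RRRRRRRR
After op 6 fill(4,7,Y) [51 cells changed]:
YYYYYYYY
YYYYYYYY
YYYYYKKY
YYYYYKKY
YYYYYYYY
YYYYYYYW
YYYYYYYY

Answer: YYYYYYYY
YYYYYYYY
YYYYYKKY
YYYYYKKY
YYYYYYYY
YYYYYYYW
YYYYYYYY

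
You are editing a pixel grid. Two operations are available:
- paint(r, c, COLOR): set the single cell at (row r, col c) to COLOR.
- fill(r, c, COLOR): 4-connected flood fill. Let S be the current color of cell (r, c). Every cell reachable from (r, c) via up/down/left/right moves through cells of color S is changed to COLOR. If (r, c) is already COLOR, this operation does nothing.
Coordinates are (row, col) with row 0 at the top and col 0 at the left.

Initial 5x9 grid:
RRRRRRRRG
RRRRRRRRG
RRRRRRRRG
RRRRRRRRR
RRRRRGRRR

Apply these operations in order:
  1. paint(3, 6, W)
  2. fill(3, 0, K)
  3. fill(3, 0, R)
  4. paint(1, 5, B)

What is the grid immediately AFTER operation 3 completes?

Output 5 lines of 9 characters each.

After op 1 paint(3,6,W):
RRRRRRRRG
RRRRRRRRG
RRRRRRRRG
RRRRRRWRR
RRRRRGRRR
After op 2 fill(3,0,K) [40 cells changed]:
KKKKKKKKG
KKKKKKKKG
KKKKKKKKG
KKKKKKWKK
KKKKKGKKK
After op 3 fill(3,0,R) [40 cells changed]:
RRRRRRRRG
RRRRRRRRG
RRRRRRRRG
RRRRRRWRR
RRRRRGRRR

Answer: RRRRRRRRG
RRRRRRRRG
RRRRRRRRG
RRRRRRWRR
RRRRRGRRR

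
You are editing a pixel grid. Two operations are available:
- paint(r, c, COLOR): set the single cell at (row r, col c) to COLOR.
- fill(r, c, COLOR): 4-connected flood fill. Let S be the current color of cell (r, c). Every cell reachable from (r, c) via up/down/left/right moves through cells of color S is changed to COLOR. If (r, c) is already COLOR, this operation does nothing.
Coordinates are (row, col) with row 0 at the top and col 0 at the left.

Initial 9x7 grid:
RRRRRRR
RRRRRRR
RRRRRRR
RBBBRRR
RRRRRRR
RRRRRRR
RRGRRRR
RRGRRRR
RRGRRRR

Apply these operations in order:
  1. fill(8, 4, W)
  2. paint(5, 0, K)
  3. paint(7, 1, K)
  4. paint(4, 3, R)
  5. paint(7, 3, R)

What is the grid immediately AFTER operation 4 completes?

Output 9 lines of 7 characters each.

Answer: WWWWWWW
WWWWWWW
WWWWWWW
WBBBWWW
WWWRWWW
KWWWWWW
WWGWWWW
WKGWWWW
WWGWWWW

Derivation:
After op 1 fill(8,4,W) [57 cells changed]:
WWWWWWW
WWWWWWW
WWWWWWW
WBBBWWW
WWWWWWW
WWWWWWW
WWGWWWW
WWGWWWW
WWGWWWW
After op 2 paint(5,0,K):
WWWWWWW
WWWWWWW
WWWWWWW
WBBBWWW
WWWWWWW
KWWWWWW
WWGWWWW
WWGWWWW
WWGWWWW
After op 3 paint(7,1,K):
WWWWWWW
WWWWWWW
WWWWWWW
WBBBWWW
WWWWWWW
KWWWWWW
WWGWWWW
WKGWWWW
WWGWWWW
After op 4 paint(4,3,R):
WWWWWWW
WWWWWWW
WWWWWWW
WBBBWWW
WWWRWWW
KWWWWWW
WWGWWWW
WKGWWWW
WWGWWWW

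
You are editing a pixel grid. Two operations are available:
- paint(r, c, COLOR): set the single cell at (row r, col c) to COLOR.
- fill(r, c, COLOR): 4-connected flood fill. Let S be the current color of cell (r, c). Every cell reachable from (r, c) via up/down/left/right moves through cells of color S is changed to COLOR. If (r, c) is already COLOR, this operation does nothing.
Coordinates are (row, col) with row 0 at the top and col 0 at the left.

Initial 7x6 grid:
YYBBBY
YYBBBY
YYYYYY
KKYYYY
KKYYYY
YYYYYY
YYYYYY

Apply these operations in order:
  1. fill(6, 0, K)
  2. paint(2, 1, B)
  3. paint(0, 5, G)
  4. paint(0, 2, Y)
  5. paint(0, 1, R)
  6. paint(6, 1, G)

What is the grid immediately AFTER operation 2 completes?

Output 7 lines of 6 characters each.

After op 1 fill(6,0,K) [32 cells changed]:
KKBBBK
KKBBBK
KKKKKK
KKKKKK
KKKKKK
KKKKKK
KKKKKK
After op 2 paint(2,1,B):
KKBBBK
KKBBBK
KBKKKK
KKKKKK
KKKKKK
KKKKKK
KKKKKK

Answer: KKBBBK
KKBBBK
KBKKKK
KKKKKK
KKKKKK
KKKKKK
KKKKKK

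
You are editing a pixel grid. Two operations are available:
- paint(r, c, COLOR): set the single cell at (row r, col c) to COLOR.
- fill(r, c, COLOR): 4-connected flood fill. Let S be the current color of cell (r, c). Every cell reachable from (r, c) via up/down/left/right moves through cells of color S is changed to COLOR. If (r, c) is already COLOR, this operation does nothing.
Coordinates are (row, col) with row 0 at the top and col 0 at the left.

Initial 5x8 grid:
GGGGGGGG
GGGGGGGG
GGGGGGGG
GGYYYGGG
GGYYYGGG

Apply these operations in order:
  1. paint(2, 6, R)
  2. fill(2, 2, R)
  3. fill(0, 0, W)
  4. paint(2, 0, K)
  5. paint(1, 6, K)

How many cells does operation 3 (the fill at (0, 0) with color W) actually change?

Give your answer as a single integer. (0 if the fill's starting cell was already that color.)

Answer: 34

Derivation:
After op 1 paint(2,6,R):
GGGGGGGG
GGGGGGGG
GGGGGGRG
GGYYYGGG
GGYYYGGG
After op 2 fill(2,2,R) [33 cells changed]:
RRRRRRRR
RRRRRRRR
RRRRRRRR
RRYYYRRR
RRYYYRRR
After op 3 fill(0,0,W) [34 cells changed]:
WWWWWWWW
WWWWWWWW
WWWWWWWW
WWYYYWWW
WWYYYWWW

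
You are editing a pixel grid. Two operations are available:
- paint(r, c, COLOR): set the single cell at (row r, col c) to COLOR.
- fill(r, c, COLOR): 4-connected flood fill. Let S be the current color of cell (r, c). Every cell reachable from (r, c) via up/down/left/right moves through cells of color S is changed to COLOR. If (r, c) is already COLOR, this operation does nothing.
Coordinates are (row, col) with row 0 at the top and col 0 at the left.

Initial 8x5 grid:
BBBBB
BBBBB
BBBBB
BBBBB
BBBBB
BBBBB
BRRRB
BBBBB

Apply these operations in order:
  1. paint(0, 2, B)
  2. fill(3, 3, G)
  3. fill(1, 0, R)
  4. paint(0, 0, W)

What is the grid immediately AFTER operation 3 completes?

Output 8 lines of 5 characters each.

After op 1 paint(0,2,B):
BBBBB
BBBBB
BBBBB
BBBBB
BBBBB
BBBBB
BRRRB
BBBBB
After op 2 fill(3,3,G) [37 cells changed]:
GGGGG
GGGGG
GGGGG
GGGGG
GGGGG
GGGGG
GRRRG
GGGGG
After op 3 fill(1,0,R) [37 cells changed]:
RRRRR
RRRRR
RRRRR
RRRRR
RRRRR
RRRRR
RRRRR
RRRRR

Answer: RRRRR
RRRRR
RRRRR
RRRRR
RRRRR
RRRRR
RRRRR
RRRRR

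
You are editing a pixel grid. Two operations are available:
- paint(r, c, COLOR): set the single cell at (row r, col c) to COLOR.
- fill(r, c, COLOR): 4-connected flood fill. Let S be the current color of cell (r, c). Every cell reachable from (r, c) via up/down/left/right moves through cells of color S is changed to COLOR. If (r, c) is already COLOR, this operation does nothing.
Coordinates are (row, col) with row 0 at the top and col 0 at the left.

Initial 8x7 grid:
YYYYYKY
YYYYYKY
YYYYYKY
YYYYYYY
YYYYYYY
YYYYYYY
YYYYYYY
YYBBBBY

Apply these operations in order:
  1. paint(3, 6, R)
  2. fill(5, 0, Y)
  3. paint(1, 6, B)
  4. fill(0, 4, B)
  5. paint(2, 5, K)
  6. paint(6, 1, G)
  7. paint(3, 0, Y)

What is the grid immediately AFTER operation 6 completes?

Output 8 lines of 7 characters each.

Answer: BBBBBKY
BBBBBKB
BBBBBKY
BBBBBBR
BBBBBBB
BBBBBBB
BGBBBBB
BBBBBBB

Derivation:
After op 1 paint(3,6,R):
YYYYYKY
YYYYYKY
YYYYYKY
YYYYYYR
YYYYYYY
YYYYYYY
YYYYYYY
YYBBBBY
After op 2 fill(5,0,Y) [0 cells changed]:
YYYYYKY
YYYYYKY
YYYYYKY
YYYYYYR
YYYYYYY
YYYYYYY
YYYYYYY
YYBBBBY
After op 3 paint(1,6,B):
YYYYYKY
YYYYYKB
YYYYYKY
YYYYYYR
YYYYYYY
YYYYYYY
YYYYYYY
YYBBBBY
After op 4 fill(0,4,B) [45 cells changed]:
BBBBBKY
BBBBBKB
BBBBBKY
BBBBBBR
BBBBBBB
BBBBBBB
BBBBBBB
BBBBBBB
After op 5 paint(2,5,K):
BBBBBKY
BBBBBKB
BBBBBKY
BBBBBBR
BBBBBBB
BBBBBBB
BBBBBBB
BBBBBBB
After op 6 paint(6,1,G):
BBBBBKY
BBBBBKB
BBBBBKY
BBBBBBR
BBBBBBB
BBBBBBB
BGBBBBB
BBBBBBB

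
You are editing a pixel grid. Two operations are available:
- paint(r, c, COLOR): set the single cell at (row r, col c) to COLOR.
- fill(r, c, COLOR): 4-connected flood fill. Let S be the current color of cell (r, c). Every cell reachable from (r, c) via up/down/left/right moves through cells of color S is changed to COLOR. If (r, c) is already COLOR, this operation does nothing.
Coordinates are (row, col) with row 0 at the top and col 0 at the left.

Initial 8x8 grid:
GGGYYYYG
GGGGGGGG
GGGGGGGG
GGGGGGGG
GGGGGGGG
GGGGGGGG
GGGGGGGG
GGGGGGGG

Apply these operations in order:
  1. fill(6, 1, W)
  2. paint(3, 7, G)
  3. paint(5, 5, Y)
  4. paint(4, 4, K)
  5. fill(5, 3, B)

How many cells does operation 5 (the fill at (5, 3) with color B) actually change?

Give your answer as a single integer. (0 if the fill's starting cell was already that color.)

After op 1 fill(6,1,W) [60 cells changed]:
WWWYYYYW
WWWWWWWW
WWWWWWWW
WWWWWWWW
WWWWWWWW
WWWWWWWW
WWWWWWWW
WWWWWWWW
After op 2 paint(3,7,G):
WWWYYYYW
WWWWWWWW
WWWWWWWW
WWWWWWWG
WWWWWWWW
WWWWWWWW
WWWWWWWW
WWWWWWWW
After op 3 paint(5,5,Y):
WWWYYYYW
WWWWWWWW
WWWWWWWW
WWWWWWWG
WWWWWWWW
WWWWWYWW
WWWWWWWW
WWWWWWWW
After op 4 paint(4,4,K):
WWWYYYYW
WWWWWWWW
WWWWWWWW
WWWWWWWG
WWWWKWWW
WWWWWYWW
WWWWWWWW
WWWWWWWW
After op 5 fill(5,3,B) [57 cells changed]:
BBBYYYYB
BBBBBBBB
BBBBBBBB
BBBBBBBG
BBBBKBBB
BBBBBYBB
BBBBBBBB
BBBBBBBB

Answer: 57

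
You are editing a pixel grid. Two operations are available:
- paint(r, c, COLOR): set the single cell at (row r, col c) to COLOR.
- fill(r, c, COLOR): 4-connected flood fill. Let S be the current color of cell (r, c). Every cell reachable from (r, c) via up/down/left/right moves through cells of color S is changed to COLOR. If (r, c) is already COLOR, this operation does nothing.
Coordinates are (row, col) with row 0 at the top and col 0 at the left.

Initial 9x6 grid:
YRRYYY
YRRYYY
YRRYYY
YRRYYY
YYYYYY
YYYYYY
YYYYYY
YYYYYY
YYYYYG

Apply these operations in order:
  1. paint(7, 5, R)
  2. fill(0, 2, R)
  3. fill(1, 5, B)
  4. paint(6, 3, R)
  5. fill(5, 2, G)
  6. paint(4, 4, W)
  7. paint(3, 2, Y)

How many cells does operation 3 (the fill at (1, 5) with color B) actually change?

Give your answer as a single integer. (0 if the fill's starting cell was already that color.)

After op 1 paint(7,5,R):
YRRYYY
YRRYYY
YRRYYY
YRRYYY
YYYYYY
YYYYYY
YYYYYY
YYYYYR
YYYYYG
After op 2 fill(0,2,R) [0 cells changed]:
YRRYYY
YRRYYY
YRRYYY
YRRYYY
YYYYYY
YYYYYY
YYYYYY
YYYYYR
YYYYYG
After op 3 fill(1,5,B) [44 cells changed]:
BRRBBB
BRRBBB
BRRBBB
BRRBBB
BBBBBB
BBBBBB
BBBBBB
BBBBBR
BBBBBG

Answer: 44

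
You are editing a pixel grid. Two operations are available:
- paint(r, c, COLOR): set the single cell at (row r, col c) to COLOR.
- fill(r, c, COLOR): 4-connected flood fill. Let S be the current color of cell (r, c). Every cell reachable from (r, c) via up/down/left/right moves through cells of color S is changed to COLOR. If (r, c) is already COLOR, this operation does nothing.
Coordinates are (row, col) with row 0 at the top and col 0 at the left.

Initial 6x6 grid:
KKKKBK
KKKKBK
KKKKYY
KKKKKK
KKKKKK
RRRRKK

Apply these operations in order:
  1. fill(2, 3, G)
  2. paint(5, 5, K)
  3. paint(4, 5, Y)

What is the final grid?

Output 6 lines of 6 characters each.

After op 1 fill(2,3,G) [26 cells changed]:
GGGGBK
GGGGBK
GGGGYY
GGGGGG
GGGGGG
RRRRGG
After op 2 paint(5,5,K):
GGGGBK
GGGGBK
GGGGYY
GGGGGG
GGGGGG
RRRRGK
After op 3 paint(4,5,Y):
GGGGBK
GGGGBK
GGGGYY
GGGGGG
GGGGGY
RRRRGK

Answer: GGGGBK
GGGGBK
GGGGYY
GGGGGG
GGGGGY
RRRRGK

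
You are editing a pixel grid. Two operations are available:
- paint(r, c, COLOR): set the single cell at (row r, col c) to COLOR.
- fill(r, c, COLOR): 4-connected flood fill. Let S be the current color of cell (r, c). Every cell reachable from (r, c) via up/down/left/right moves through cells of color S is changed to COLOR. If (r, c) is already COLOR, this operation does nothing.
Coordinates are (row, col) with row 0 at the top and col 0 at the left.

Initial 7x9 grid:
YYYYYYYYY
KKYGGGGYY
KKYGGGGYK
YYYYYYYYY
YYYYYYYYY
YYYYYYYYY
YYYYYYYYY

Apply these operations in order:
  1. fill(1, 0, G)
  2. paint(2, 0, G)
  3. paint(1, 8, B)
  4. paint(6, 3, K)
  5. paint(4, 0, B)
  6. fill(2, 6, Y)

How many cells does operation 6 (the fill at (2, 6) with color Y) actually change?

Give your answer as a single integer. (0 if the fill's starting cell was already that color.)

Answer: 8

Derivation:
After op 1 fill(1,0,G) [4 cells changed]:
YYYYYYYYY
GGYGGGGYY
GGYGGGGYK
YYYYYYYYY
YYYYYYYYY
YYYYYYYYY
YYYYYYYYY
After op 2 paint(2,0,G):
YYYYYYYYY
GGYGGGGYY
GGYGGGGYK
YYYYYYYYY
YYYYYYYYY
YYYYYYYYY
YYYYYYYYY
After op 3 paint(1,8,B):
YYYYYYYYY
GGYGGGGYB
GGYGGGGYK
YYYYYYYYY
YYYYYYYYY
YYYYYYYYY
YYYYYYYYY
After op 4 paint(6,3,K):
YYYYYYYYY
GGYGGGGYB
GGYGGGGYK
YYYYYYYYY
YYYYYYYYY
YYYYYYYYY
YYYKYYYYY
After op 5 paint(4,0,B):
YYYYYYYYY
GGYGGGGYB
GGYGGGGYK
YYYYYYYYY
BYYYYYYYY
YYYYYYYYY
YYYKYYYYY
After op 6 fill(2,6,Y) [8 cells changed]:
YYYYYYYYY
GGYYYYYYB
GGYYYYYYK
YYYYYYYYY
BYYYYYYYY
YYYYYYYYY
YYYKYYYYY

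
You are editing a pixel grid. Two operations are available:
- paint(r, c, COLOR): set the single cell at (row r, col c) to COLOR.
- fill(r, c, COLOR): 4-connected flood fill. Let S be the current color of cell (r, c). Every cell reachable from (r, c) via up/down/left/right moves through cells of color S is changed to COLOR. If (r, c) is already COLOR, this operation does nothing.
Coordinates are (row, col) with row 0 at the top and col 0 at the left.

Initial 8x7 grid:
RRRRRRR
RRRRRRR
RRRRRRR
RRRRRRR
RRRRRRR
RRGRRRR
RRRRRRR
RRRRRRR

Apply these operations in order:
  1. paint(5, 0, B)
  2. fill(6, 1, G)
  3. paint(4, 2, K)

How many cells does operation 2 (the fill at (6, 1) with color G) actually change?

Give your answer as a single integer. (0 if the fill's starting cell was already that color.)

After op 1 paint(5,0,B):
RRRRRRR
RRRRRRR
RRRRRRR
RRRRRRR
RRRRRRR
BRGRRRR
RRRRRRR
RRRRRRR
After op 2 fill(6,1,G) [54 cells changed]:
GGGGGGG
GGGGGGG
GGGGGGG
GGGGGGG
GGGGGGG
BGGGGGG
GGGGGGG
GGGGGGG

Answer: 54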